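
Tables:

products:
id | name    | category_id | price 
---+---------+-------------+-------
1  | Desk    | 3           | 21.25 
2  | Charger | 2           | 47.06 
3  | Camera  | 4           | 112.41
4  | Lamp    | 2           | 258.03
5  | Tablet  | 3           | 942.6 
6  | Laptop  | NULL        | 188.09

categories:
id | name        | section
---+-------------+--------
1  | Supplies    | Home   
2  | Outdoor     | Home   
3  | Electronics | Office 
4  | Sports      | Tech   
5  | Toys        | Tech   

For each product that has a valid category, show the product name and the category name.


INNER JOIN keeps only products rows whose category_id matches an id in categories. Walk through each product:
  - product 1 (Desk): category_id=3 -> matches Electronics
  - product 2 (Charger): category_id=2 -> matches Outdoor
  - product 3 (Camera): category_id=4 -> matches Sports
  - product 4 (Lamp): category_id=2 -> matches Outdoor
  - product 5 (Tablet): category_id=3 -> matches Electronics
  - product 6 (Laptop): category_id=NULL, no match -> dropped
So 1 of 6 rows is dropped.

SQL:
SELECT a.name, b.name AS category
FROM products a
INNER JOIN categories b ON a.category_id = b.id

Result:
name    | category   
--------+------------
Desk    | Electronics
Charger | Outdoor    
Camera  | Sports     
Lamp    | Outdoor    
Tablet  | Electronics


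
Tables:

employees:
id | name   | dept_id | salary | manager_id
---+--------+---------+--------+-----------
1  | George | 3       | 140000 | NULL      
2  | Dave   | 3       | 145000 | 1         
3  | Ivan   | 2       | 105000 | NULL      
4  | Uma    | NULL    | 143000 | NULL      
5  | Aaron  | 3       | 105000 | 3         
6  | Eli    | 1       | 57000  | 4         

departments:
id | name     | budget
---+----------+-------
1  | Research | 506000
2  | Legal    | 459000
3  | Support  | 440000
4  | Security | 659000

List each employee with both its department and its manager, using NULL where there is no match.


Two LEFT JOINs from the same base table employees: one to departments via dept_id, one to employees itself via manager_id. Both are LEFT so every employee is preserved.
Match against departments:
  - employee 1 (George): dept_id=3 -> matches Support
  - employee 2 (Dave): dept_id=3 -> matches Support
  - employee 3 (Ivan): dept_id=2 -> matches Legal
  - employee 4 (Uma): dept_id=NULL, no match -> kept with NULL
  - employee 5 (Aaron): dept_id=3 -> matches Support
  - employee 6 (Eli): dept_id=1 -> matches Research
Match against employees (self):
  - employee 1 (George): manager_id=NULL -> NULL
  - employee 2 (Dave): manager_id=1 -> George
  - employee 3 (Ivan): manager_id=NULL -> NULL
  - employee 4 (Uma): manager_id=NULL -> NULL
  - employee 5 (Aaron): manager_id=3 -> Ivan
  - employee 6 (Eli): manager_id=4 -> Uma

SQL:
SELECT a.name, b.name AS department, c.name AS manager
FROM employees a
LEFT JOIN departments b ON a.dept_id = b.id
LEFT JOIN employees c ON a.manager_id = c.id

Result:
name   | department | manager
-------+------------+--------
George | Support    | NULL   
Dave   | Support    | George 
Ivan   | Legal      | NULL   
Uma    | NULL       | NULL   
Aaron  | Support    | Ivan   
Eli    | Research   | Uma    


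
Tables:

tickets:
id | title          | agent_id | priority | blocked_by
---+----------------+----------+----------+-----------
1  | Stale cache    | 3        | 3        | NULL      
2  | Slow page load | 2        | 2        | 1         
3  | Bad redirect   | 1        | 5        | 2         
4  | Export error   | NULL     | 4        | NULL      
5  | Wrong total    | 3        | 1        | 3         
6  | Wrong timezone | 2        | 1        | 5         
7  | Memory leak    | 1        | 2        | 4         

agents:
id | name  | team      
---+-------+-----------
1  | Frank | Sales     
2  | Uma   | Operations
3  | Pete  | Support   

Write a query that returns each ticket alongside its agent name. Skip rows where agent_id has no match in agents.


INNER JOIN keeps only tickets rows whose agent_id matches an id in agents. Walk through each ticket:
  - ticket 1 (Stale cache): agent_id=3 -> matches Pete
  - ticket 2 (Slow page load): agent_id=2 -> matches Uma
  - ticket 3 (Bad redirect): agent_id=1 -> matches Frank
  - ticket 4 (Export error): agent_id=NULL, no match -> dropped
  - ticket 5 (Wrong total): agent_id=3 -> matches Pete
  - ticket 6 (Wrong timezone): agent_id=2 -> matches Uma
  - ticket 7 (Memory leak): agent_id=1 -> matches Frank
So 1 of 7 rows is dropped.

SQL:
SELECT a.title, b.name AS agent
FROM tickets a
INNER JOIN agents b ON a.agent_id = b.id

Result:
title          | agent
---------------+------
Stale cache    | Pete 
Slow page load | Uma  
Bad redirect   | Frank
Wrong total    | Pete 
Wrong timezone | Uma  
Memory leak    | Frank


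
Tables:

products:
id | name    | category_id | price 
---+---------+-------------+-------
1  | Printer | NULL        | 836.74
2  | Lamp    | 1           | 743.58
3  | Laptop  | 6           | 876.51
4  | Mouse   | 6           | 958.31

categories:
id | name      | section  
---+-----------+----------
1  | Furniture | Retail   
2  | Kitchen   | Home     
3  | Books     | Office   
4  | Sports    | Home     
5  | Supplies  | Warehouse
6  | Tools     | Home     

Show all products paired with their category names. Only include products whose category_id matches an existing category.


INNER JOIN keeps only products rows whose category_id matches an id in categories. Walk through each product:
  - product 1 (Printer): category_id=NULL, no match -> dropped
  - product 2 (Lamp): category_id=1 -> matches Furniture
  - product 3 (Laptop): category_id=6 -> matches Tools
  - product 4 (Mouse): category_id=6 -> matches Tools
So 1 of 4 rows is dropped.

SQL:
SELECT a.name, b.name AS category
FROM products a
INNER JOIN categories b ON a.category_id = b.id

Result:
name   | category 
-------+----------
Lamp   | Furniture
Laptop | Tools    
Mouse  | Tools    


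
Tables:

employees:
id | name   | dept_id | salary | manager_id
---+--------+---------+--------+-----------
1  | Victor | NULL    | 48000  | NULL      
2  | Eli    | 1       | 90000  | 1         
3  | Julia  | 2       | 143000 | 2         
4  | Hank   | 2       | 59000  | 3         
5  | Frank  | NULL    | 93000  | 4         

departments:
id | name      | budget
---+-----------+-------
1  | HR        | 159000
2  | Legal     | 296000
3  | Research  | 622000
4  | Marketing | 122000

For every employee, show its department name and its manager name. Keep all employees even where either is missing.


Two LEFT JOINs from the same base table employees: one to departments via dept_id, one to employees itself via manager_id. Both are LEFT so every employee is preserved.
Match against departments:
  - employee 1 (Victor): dept_id=NULL, no match -> kept with NULL
  - employee 2 (Eli): dept_id=1 -> matches HR
  - employee 3 (Julia): dept_id=2 -> matches Legal
  - employee 4 (Hank): dept_id=2 -> matches Legal
  - employee 5 (Frank): dept_id=NULL, no match -> kept with NULL
Match against employees (self):
  - employee 1 (Victor): manager_id=NULL -> NULL
  - employee 2 (Eli): manager_id=1 -> Victor
  - employee 3 (Julia): manager_id=2 -> Eli
  - employee 4 (Hank): manager_id=3 -> Julia
  - employee 5 (Frank): manager_id=4 -> Hank

SQL:
SELECT a.name, b.name AS department, c.name AS manager
FROM employees a
LEFT JOIN departments b ON a.dept_id = b.id
LEFT JOIN employees c ON a.manager_id = c.id

Result:
name   | department | manager
-------+------------+--------
Victor | NULL       | NULL   
Eli    | HR         | Victor 
Julia  | Legal      | Eli    
Hank   | Legal      | Julia  
Frank  | NULL       | Hank   


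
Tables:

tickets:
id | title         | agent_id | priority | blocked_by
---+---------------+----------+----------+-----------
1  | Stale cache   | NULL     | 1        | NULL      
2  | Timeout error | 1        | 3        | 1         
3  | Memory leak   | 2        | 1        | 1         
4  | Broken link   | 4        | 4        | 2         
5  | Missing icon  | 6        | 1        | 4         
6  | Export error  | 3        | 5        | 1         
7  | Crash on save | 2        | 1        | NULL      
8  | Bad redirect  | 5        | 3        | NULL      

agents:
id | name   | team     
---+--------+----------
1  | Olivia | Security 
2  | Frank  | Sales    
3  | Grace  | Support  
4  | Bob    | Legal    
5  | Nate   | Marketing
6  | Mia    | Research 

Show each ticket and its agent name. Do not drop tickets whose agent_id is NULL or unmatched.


LEFT JOIN keeps every row from tickets (the left table); where agent_id has no match in agents, the agent columns become NULL. Walk through each ticket:
  - ticket 1 (Stale cache): agent_id=NULL, no match -> kept with NULL
  - ticket 2 (Timeout error): agent_id=1 -> matches Olivia
  - ticket 3 (Memory leak): agent_id=2 -> matches Frank
  - ticket 4 (Broken link): agent_id=4 -> matches Bob
  - ticket 5 (Missing icon): agent_id=6 -> matches Mia
  - ticket 6 (Export error): agent_id=3 -> matches Grace
  - ticket 7 (Crash on save): agent_id=2 -> matches Frank
  - ticket 8 (Bad redirect): agent_id=5 -> matches Nate
All 8 rows appear; 1 has NULL agent.

SQL:
SELECT a.title, b.name AS agent
FROM tickets a
LEFT JOIN agents b ON a.agent_id = b.id

Result:
title         | agent 
--------------+-------
Stale cache   | NULL  
Timeout error | Olivia
Memory leak   | Frank 
Broken link   | Bob   
Missing icon  | Mia   
Export error  | Grace 
Crash on save | Frank 
Bad redirect  | Nate  


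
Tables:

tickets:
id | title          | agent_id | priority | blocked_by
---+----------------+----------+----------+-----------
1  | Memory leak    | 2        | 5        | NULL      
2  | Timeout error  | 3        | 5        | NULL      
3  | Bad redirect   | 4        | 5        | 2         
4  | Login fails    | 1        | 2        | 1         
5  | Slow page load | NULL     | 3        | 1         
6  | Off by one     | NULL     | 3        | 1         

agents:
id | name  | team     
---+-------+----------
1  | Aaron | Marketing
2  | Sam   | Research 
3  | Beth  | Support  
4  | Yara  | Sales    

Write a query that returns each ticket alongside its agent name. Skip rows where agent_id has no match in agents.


INNER JOIN keeps only tickets rows whose agent_id matches an id in agents. Walk through each ticket:
  - ticket 1 (Memory leak): agent_id=2 -> matches Sam
  - ticket 2 (Timeout error): agent_id=3 -> matches Beth
  - ticket 3 (Bad redirect): agent_id=4 -> matches Yara
  - ticket 4 (Login fails): agent_id=1 -> matches Aaron
  - ticket 5 (Slow page load): agent_id=NULL, no match -> dropped
  - ticket 6 (Off by one): agent_id=NULL, no match -> dropped
So 2 of 6 rows are dropped.

SQL:
SELECT a.title, b.name AS agent
FROM tickets a
INNER JOIN agents b ON a.agent_id = b.id

Result:
title         | agent
--------------+------
Memory leak   | Sam  
Timeout error | Beth 
Bad redirect  | Yara 
Login fails   | Aaron


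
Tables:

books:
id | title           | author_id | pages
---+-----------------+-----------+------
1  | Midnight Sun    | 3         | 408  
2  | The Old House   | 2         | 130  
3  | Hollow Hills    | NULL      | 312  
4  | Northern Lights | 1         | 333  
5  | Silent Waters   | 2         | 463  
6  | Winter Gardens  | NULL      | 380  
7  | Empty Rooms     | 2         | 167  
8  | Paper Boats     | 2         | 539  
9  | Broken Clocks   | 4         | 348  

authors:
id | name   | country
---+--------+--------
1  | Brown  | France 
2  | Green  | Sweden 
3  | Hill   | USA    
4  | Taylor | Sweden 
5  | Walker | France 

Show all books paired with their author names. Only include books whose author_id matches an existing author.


INNER JOIN keeps only books rows whose author_id matches an id in authors. Walk through each book:
  - book 1 (Midnight Sun): author_id=3 -> matches Hill
  - book 2 (The Old House): author_id=2 -> matches Green
  - book 3 (Hollow Hills): author_id=NULL, no match -> dropped
  - book 4 (Northern Lights): author_id=1 -> matches Brown
  - book 5 (Silent Waters): author_id=2 -> matches Green
  - book 6 (Winter Gardens): author_id=NULL, no match -> dropped
  - book 7 (Empty Rooms): author_id=2 -> matches Green
  - book 8 (Paper Boats): author_id=2 -> matches Green
  - book 9 (Broken Clocks): author_id=4 -> matches Taylor
So 2 of 9 rows are dropped.

SQL:
SELECT a.title, b.name AS author
FROM books a
INNER JOIN authors b ON a.author_id = b.id

Result:
title           | author
----------------+-------
Midnight Sun    | Hill  
The Old House   | Green 
Northern Lights | Brown 
Silent Waters   | Green 
Empty Rooms     | Green 
Paper Boats     | Green 
Broken Clocks   | Taylor


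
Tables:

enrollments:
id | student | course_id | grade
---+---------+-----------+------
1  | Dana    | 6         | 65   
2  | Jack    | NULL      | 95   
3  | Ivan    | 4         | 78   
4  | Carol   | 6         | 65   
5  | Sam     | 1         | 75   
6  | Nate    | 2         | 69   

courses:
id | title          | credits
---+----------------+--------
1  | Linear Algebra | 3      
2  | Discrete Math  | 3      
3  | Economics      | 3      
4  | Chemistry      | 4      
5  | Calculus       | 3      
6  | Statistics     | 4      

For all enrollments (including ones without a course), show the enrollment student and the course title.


LEFT JOIN keeps every row from enrollments (the left table); where course_id has no match in courses, the course columns become NULL. Walk through each enrollment:
  - enrollment 1 (Dana): course_id=6 -> matches Statistics
  - enrollment 2 (Jack): course_id=NULL, no match -> kept with NULL
  - enrollment 3 (Ivan): course_id=4 -> matches Chemistry
  - enrollment 4 (Carol): course_id=6 -> matches Statistics
  - enrollment 5 (Sam): course_id=1 -> matches Linear Algebra
  - enrollment 6 (Nate): course_id=2 -> matches Discrete Math
All 6 rows appear; 1 has NULL course.

SQL:
SELECT a.student, b.title AS course
FROM enrollments a
LEFT JOIN courses b ON a.course_id = b.id

Result:
student | course        
--------+---------------
Dana    | Statistics    
Jack    | NULL          
Ivan    | Chemistry     
Carol   | Statistics    
Sam     | Linear Algebra
Nate    | Discrete Math 


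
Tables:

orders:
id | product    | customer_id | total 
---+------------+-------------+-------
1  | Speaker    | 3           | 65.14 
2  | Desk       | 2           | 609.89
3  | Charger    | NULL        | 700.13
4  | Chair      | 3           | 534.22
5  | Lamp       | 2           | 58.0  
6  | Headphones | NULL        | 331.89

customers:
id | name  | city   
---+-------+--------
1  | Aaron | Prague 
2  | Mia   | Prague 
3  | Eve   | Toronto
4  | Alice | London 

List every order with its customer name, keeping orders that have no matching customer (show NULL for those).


LEFT JOIN keeps every row from orders (the left table); where customer_id has no match in customers, the customer columns become NULL. Walk through each order:
  - order 1 (Speaker): customer_id=3 -> matches Eve
  - order 2 (Desk): customer_id=2 -> matches Mia
  - order 3 (Charger): customer_id=NULL, no match -> kept with NULL
  - order 4 (Chair): customer_id=3 -> matches Eve
  - order 5 (Lamp): customer_id=2 -> matches Mia
  - order 6 (Headphones): customer_id=NULL, no match -> kept with NULL
All 6 rows appear; 2 have NULL customer.

SQL:
SELECT a.product, b.name AS customer
FROM orders a
LEFT JOIN customers b ON a.customer_id = b.id

Result:
product    | customer
-----------+---------
Speaker    | Eve     
Desk       | Mia     
Charger    | NULL    
Chair      | Eve     
Lamp       | Mia     
Headphones | NULL    


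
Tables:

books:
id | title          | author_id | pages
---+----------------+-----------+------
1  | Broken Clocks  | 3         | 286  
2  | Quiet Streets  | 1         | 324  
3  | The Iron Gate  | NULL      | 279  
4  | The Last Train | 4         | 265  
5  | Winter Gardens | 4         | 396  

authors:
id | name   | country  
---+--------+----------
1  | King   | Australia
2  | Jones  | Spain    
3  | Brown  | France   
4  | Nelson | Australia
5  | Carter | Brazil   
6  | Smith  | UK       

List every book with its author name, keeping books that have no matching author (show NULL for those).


LEFT JOIN keeps every row from books (the left table); where author_id has no match in authors, the author columns become NULL. Walk through each book:
  - book 1 (Broken Clocks): author_id=3 -> matches Brown
  - book 2 (Quiet Streets): author_id=1 -> matches King
  - book 3 (The Iron Gate): author_id=NULL, no match -> kept with NULL
  - book 4 (The Last Train): author_id=4 -> matches Nelson
  - book 5 (Winter Gardens): author_id=4 -> matches Nelson
All 5 rows appear; 1 has NULL author.

SQL:
SELECT a.title, b.name AS author
FROM books a
LEFT JOIN authors b ON a.author_id = b.id

Result:
title          | author
---------------+-------
Broken Clocks  | Brown 
Quiet Streets  | King  
The Iron Gate  | NULL  
The Last Train | Nelson
Winter Gardens | Nelson


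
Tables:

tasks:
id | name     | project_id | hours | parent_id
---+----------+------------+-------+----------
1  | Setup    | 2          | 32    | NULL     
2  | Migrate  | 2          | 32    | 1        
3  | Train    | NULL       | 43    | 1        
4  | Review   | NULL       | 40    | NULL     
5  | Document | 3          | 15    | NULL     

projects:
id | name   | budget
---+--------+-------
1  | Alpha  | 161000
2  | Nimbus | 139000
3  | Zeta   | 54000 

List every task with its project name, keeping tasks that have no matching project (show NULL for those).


LEFT JOIN keeps every row from tasks (the left table); where project_id has no match in projects, the project columns become NULL. Walk through each task:
  - task 1 (Setup): project_id=2 -> matches Nimbus
  - task 2 (Migrate): project_id=2 -> matches Nimbus
  - task 3 (Train): project_id=NULL, no match -> kept with NULL
  - task 4 (Review): project_id=NULL, no match -> kept with NULL
  - task 5 (Document): project_id=3 -> matches Zeta
All 5 rows appear; 2 have NULL project.

SQL:
SELECT a.name, b.name AS project
FROM tasks a
LEFT JOIN projects b ON a.project_id = b.id

Result:
name     | project
---------+--------
Setup    | Nimbus 
Migrate  | Nimbus 
Train    | NULL   
Review   | NULL   
Document | Zeta   


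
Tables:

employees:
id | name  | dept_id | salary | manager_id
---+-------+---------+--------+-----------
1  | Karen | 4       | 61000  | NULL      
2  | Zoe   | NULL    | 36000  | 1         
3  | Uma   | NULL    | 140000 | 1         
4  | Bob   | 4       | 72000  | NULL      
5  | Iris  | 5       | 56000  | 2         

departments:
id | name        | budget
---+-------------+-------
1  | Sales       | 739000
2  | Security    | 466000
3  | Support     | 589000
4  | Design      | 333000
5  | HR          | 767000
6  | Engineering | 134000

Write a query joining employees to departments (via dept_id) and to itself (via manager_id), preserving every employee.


Two LEFT JOINs from the same base table employees: one to departments via dept_id, one to employees itself via manager_id. Both are LEFT so every employee is preserved.
Match against departments:
  - employee 1 (Karen): dept_id=4 -> matches Design
  - employee 2 (Zoe): dept_id=NULL, no match -> kept with NULL
  - employee 3 (Uma): dept_id=NULL, no match -> kept with NULL
  - employee 4 (Bob): dept_id=4 -> matches Design
  - employee 5 (Iris): dept_id=5 -> matches HR
Match against employees (self):
  - employee 1 (Karen): manager_id=NULL -> NULL
  - employee 2 (Zoe): manager_id=1 -> Karen
  - employee 3 (Uma): manager_id=1 -> Karen
  - employee 4 (Bob): manager_id=NULL -> NULL
  - employee 5 (Iris): manager_id=2 -> Zoe

SQL:
SELECT a.name, b.name AS department, c.name AS manager
FROM employees a
LEFT JOIN departments b ON a.dept_id = b.id
LEFT JOIN employees c ON a.manager_id = c.id

Result:
name  | department | manager
------+------------+--------
Karen | Design     | NULL   
Zoe   | NULL       | Karen  
Uma   | NULL       | Karen  
Bob   | Design     | NULL   
Iris  | HR         | Zoe    


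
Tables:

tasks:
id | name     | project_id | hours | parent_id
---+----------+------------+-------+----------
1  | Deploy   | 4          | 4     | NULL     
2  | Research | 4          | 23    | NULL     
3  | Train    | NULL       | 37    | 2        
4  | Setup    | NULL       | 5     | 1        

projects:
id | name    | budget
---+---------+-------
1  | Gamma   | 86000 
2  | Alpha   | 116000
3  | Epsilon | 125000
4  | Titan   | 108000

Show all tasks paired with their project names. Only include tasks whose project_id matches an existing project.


INNER JOIN keeps only tasks rows whose project_id matches an id in projects. Walk through each task:
  - task 1 (Deploy): project_id=4 -> matches Titan
  - task 2 (Research): project_id=4 -> matches Titan
  - task 3 (Train): project_id=NULL, no match -> dropped
  - task 4 (Setup): project_id=NULL, no match -> dropped
So 2 of 4 rows are dropped.

SQL:
SELECT a.name, b.name AS project
FROM tasks a
INNER JOIN projects b ON a.project_id = b.id

Result:
name     | project
---------+--------
Deploy   | Titan  
Research | Titan  


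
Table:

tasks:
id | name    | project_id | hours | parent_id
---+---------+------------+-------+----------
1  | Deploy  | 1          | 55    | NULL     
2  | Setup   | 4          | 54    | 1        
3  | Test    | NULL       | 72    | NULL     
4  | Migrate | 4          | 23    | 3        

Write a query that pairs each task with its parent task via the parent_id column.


This is a self-join: tasks is joined to a second copy of itself, matching each row's parent_id to another row's id. Use LEFT JOIN so rows with parent_id=NULL are kept.
  - task 1 (Deploy): parent_id=NULL -> NULL
  - task 2 (Setup): parent_id=1 -> Deploy
  - task 3 (Test): parent_id=NULL -> NULL
  - task 4 (Migrate): parent_id=3 -> Test

SQL:
SELECT a.name AS item, b.name AS parent
FROM tasks a
LEFT JOIN tasks b ON a.parent_id = b.id

Result:
item    | parent
--------+-------
Deploy  | NULL  
Setup   | Deploy
Test    | NULL  
Migrate | Test  


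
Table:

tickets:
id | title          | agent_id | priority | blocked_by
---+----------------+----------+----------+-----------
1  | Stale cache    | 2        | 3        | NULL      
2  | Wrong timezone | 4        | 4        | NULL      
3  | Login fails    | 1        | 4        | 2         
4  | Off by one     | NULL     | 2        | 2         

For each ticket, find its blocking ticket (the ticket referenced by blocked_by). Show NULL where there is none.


This is a self-join: tickets is joined to a second copy of itself, matching each row's blocked_by to another row's id. Use LEFT JOIN so rows with blocked_by=NULL are kept.
  - ticket 1 (Stale cache): blocked_by=NULL -> NULL
  - ticket 2 (Wrong timezone): blocked_by=NULL -> NULL
  - ticket 3 (Login fails): blocked_by=2 -> Wrong timezone
  - ticket 4 (Off by one): blocked_by=2 -> Wrong timezone

SQL:
SELECT a.title AS item, b.title AS blocked_by
FROM tickets a
LEFT JOIN tickets b ON a.blocked_by = b.id

Result:
item           | blocked_by    
---------------+---------------
Stale cache    | NULL          
Wrong timezone | NULL          
Login fails    | Wrong timezone
Off by one     | Wrong timezone


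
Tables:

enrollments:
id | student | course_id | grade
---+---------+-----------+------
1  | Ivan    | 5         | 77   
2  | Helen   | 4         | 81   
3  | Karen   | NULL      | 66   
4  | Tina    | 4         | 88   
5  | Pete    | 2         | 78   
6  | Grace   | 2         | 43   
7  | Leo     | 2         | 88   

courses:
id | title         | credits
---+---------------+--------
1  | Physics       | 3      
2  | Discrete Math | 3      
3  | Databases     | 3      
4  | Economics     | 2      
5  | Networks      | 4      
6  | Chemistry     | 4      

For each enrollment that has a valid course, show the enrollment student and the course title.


INNER JOIN keeps only enrollments rows whose course_id matches an id in courses. Walk through each enrollment:
  - enrollment 1 (Ivan): course_id=5 -> matches Networks
  - enrollment 2 (Helen): course_id=4 -> matches Economics
  - enrollment 3 (Karen): course_id=NULL, no match -> dropped
  - enrollment 4 (Tina): course_id=4 -> matches Economics
  - enrollment 5 (Pete): course_id=2 -> matches Discrete Math
  - enrollment 6 (Grace): course_id=2 -> matches Discrete Math
  - enrollment 7 (Leo): course_id=2 -> matches Discrete Math
So 1 of 7 rows is dropped.

SQL:
SELECT a.student, b.title AS course
FROM enrollments a
INNER JOIN courses b ON a.course_id = b.id

Result:
student | course       
--------+--------------
Ivan    | Networks     
Helen   | Economics    
Tina    | Economics    
Pete    | Discrete Math
Grace   | Discrete Math
Leo     | Discrete Math


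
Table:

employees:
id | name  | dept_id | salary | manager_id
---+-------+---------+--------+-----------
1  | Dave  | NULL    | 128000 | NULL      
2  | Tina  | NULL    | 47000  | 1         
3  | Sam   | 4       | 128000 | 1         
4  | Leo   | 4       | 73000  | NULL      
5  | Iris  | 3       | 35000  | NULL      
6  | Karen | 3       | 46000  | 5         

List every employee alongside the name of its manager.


This is a self-join: employees is joined to a second copy of itself, matching each row's manager_id to another row's id. Use LEFT JOIN so rows with manager_id=NULL are kept.
  - employee 1 (Dave): manager_id=NULL -> NULL
  - employee 2 (Tina): manager_id=1 -> Dave
  - employee 3 (Sam): manager_id=1 -> Dave
  - employee 4 (Leo): manager_id=NULL -> NULL
  - employee 5 (Iris): manager_id=NULL -> NULL
  - employee 6 (Karen): manager_id=5 -> Iris

SQL:
SELECT a.name AS item, b.name AS manager
FROM employees a
LEFT JOIN employees b ON a.manager_id = b.id

Result:
item  | manager
------+--------
Dave  | NULL   
Tina  | Dave   
Sam   | Dave   
Leo   | NULL   
Iris  | NULL   
Karen | Iris   


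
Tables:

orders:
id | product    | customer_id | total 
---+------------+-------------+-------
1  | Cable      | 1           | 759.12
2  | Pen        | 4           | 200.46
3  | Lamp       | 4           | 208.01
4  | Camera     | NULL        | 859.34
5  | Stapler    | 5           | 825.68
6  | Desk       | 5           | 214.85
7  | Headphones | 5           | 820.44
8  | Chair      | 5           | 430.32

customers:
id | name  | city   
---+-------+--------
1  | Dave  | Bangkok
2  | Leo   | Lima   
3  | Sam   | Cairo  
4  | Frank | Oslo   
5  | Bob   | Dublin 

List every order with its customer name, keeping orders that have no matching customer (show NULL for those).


LEFT JOIN keeps every row from orders (the left table); where customer_id has no match in customers, the customer columns become NULL. Walk through each order:
  - order 1 (Cable): customer_id=1 -> matches Dave
  - order 2 (Pen): customer_id=4 -> matches Frank
  - order 3 (Lamp): customer_id=4 -> matches Frank
  - order 4 (Camera): customer_id=NULL, no match -> kept with NULL
  - order 5 (Stapler): customer_id=5 -> matches Bob
  - order 6 (Desk): customer_id=5 -> matches Bob
  - order 7 (Headphones): customer_id=5 -> matches Bob
  - order 8 (Chair): customer_id=5 -> matches Bob
All 8 rows appear; 1 has NULL customer.

SQL:
SELECT a.product, b.name AS customer
FROM orders a
LEFT JOIN customers b ON a.customer_id = b.id

Result:
product    | customer
-----------+---------
Cable      | Dave    
Pen        | Frank   
Lamp       | Frank   
Camera     | NULL    
Stapler    | Bob     
Desk       | Bob     
Headphones | Bob     
Chair      | Bob     


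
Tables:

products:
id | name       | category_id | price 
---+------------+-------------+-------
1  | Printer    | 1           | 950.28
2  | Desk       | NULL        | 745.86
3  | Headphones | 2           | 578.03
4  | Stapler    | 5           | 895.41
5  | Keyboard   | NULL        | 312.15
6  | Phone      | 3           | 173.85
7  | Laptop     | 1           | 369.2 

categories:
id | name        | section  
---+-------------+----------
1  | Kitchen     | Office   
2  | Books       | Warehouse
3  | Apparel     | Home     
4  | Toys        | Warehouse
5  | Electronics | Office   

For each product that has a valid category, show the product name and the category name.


INNER JOIN keeps only products rows whose category_id matches an id in categories. Walk through each product:
  - product 1 (Printer): category_id=1 -> matches Kitchen
  - product 2 (Desk): category_id=NULL, no match -> dropped
  - product 3 (Headphones): category_id=2 -> matches Books
  - product 4 (Stapler): category_id=5 -> matches Electronics
  - product 5 (Keyboard): category_id=NULL, no match -> dropped
  - product 6 (Phone): category_id=3 -> matches Apparel
  - product 7 (Laptop): category_id=1 -> matches Kitchen
So 2 of 7 rows are dropped.

SQL:
SELECT a.name, b.name AS category
FROM products a
INNER JOIN categories b ON a.category_id = b.id

Result:
name       | category   
-----------+------------
Printer    | Kitchen    
Headphones | Books      
Stapler    | Electronics
Phone      | Apparel    
Laptop     | Kitchen    


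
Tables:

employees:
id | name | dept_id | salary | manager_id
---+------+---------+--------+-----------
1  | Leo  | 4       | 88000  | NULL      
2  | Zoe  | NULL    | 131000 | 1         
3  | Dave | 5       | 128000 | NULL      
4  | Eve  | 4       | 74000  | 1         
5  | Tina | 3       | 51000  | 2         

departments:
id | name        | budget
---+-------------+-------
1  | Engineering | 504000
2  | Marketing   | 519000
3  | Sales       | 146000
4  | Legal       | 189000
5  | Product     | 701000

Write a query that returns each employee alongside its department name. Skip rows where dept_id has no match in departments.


INNER JOIN keeps only employees rows whose dept_id matches an id in departments. Walk through each employee:
  - employee 1 (Leo): dept_id=4 -> matches Legal
  - employee 2 (Zoe): dept_id=NULL, no match -> dropped
  - employee 3 (Dave): dept_id=5 -> matches Product
  - employee 4 (Eve): dept_id=4 -> matches Legal
  - employee 5 (Tina): dept_id=3 -> matches Sales
So 1 of 5 rows is dropped.

SQL:
SELECT a.name, b.name AS department
FROM employees a
INNER JOIN departments b ON a.dept_id = b.id

Result:
name | department
-----+-----------
Leo  | Legal     
Dave | Product   
Eve  | Legal     
Tina | Sales     


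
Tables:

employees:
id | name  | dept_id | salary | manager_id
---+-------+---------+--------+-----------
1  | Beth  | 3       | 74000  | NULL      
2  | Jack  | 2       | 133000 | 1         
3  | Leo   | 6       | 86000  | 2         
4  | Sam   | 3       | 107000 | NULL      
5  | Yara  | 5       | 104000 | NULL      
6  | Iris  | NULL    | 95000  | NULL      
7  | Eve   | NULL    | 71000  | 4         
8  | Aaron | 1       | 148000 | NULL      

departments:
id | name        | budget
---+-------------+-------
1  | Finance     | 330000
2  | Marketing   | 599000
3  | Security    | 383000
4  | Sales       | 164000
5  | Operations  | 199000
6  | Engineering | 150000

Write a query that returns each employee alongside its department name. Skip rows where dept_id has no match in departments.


INNER JOIN keeps only employees rows whose dept_id matches an id in departments. Walk through each employee:
  - employee 1 (Beth): dept_id=3 -> matches Security
  - employee 2 (Jack): dept_id=2 -> matches Marketing
  - employee 3 (Leo): dept_id=6 -> matches Engineering
  - employee 4 (Sam): dept_id=3 -> matches Security
  - employee 5 (Yara): dept_id=5 -> matches Operations
  - employee 6 (Iris): dept_id=NULL, no match -> dropped
  - employee 7 (Eve): dept_id=NULL, no match -> dropped
  - employee 8 (Aaron): dept_id=1 -> matches Finance
So 2 of 8 rows are dropped.

SQL:
SELECT a.name, b.name AS department
FROM employees a
INNER JOIN departments b ON a.dept_id = b.id

Result:
name  | department 
------+------------
Beth  | Security   
Jack  | Marketing  
Leo   | Engineering
Sam   | Security   
Yara  | Operations 
Aaron | Finance    


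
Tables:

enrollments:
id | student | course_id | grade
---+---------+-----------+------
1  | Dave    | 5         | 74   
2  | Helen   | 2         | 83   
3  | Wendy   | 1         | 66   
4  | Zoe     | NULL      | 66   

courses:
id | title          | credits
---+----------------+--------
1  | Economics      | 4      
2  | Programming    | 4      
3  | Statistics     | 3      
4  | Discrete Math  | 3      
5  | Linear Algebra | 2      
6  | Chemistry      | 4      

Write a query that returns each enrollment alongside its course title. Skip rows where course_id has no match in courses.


INNER JOIN keeps only enrollments rows whose course_id matches an id in courses. Walk through each enrollment:
  - enrollment 1 (Dave): course_id=5 -> matches Linear Algebra
  - enrollment 2 (Helen): course_id=2 -> matches Programming
  - enrollment 3 (Wendy): course_id=1 -> matches Economics
  - enrollment 4 (Zoe): course_id=NULL, no match -> dropped
So 1 of 4 rows is dropped.

SQL:
SELECT a.student, b.title AS course
FROM enrollments a
INNER JOIN courses b ON a.course_id = b.id

Result:
student | course        
--------+---------------
Dave    | Linear Algebra
Helen   | Programming   
Wendy   | Economics     


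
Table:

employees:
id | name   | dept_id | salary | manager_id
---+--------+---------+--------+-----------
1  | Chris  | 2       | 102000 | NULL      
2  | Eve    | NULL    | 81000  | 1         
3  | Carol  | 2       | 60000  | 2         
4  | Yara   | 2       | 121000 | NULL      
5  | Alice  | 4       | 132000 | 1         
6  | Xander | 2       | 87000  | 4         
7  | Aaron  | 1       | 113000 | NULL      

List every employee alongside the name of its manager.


This is a self-join: employees is joined to a second copy of itself, matching each row's manager_id to another row's id. Use LEFT JOIN so rows with manager_id=NULL are kept.
  - employee 1 (Chris): manager_id=NULL -> NULL
  - employee 2 (Eve): manager_id=1 -> Chris
  - employee 3 (Carol): manager_id=2 -> Eve
  - employee 4 (Yara): manager_id=NULL -> NULL
  - employee 5 (Alice): manager_id=1 -> Chris
  - employee 6 (Xander): manager_id=4 -> Yara
  - employee 7 (Aaron): manager_id=NULL -> NULL

SQL:
SELECT a.name AS item, b.name AS manager
FROM employees a
LEFT JOIN employees b ON a.manager_id = b.id

Result:
item   | manager
-------+--------
Chris  | NULL   
Eve    | Chris  
Carol  | Eve    
Yara   | NULL   
Alice  | Chris  
Xander | Yara   
Aaron  | NULL   


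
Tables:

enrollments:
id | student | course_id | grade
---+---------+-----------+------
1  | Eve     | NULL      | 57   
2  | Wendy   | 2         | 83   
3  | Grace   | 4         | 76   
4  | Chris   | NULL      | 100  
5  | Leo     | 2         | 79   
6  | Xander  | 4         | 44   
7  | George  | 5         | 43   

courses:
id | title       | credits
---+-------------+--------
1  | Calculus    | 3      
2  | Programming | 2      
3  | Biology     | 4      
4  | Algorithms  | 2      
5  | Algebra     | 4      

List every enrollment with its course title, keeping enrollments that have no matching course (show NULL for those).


LEFT JOIN keeps every row from enrollments (the left table); where course_id has no match in courses, the course columns become NULL. Walk through each enrollment:
  - enrollment 1 (Eve): course_id=NULL, no match -> kept with NULL
  - enrollment 2 (Wendy): course_id=2 -> matches Programming
  - enrollment 3 (Grace): course_id=4 -> matches Algorithms
  - enrollment 4 (Chris): course_id=NULL, no match -> kept with NULL
  - enrollment 5 (Leo): course_id=2 -> matches Programming
  - enrollment 6 (Xander): course_id=4 -> matches Algorithms
  - enrollment 7 (George): course_id=5 -> matches Algebra
All 7 rows appear; 2 have NULL course.

SQL:
SELECT a.student, b.title AS course
FROM enrollments a
LEFT JOIN courses b ON a.course_id = b.id

Result:
student | course     
--------+------------
Eve     | NULL       
Wendy   | Programming
Grace   | Algorithms 
Chris   | NULL       
Leo     | Programming
Xander  | Algorithms 
George  | Algebra    


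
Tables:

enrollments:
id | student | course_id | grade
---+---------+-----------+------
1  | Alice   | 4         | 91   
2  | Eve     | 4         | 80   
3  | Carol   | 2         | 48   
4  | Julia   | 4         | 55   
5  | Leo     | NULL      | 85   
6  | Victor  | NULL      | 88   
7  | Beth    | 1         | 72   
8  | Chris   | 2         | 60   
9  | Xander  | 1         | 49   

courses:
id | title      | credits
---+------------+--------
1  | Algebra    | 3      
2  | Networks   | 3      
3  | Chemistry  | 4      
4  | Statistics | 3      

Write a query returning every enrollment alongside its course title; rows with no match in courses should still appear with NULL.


LEFT JOIN keeps every row from enrollments (the left table); where course_id has no match in courses, the course columns become NULL. Walk through each enrollment:
  - enrollment 1 (Alice): course_id=4 -> matches Statistics
  - enrollment 2 (Eve): course_id=4 -> matches Statistics
  - enrollment 3 (Carol): course_id=2 -> matches Networks
  - enrollment 4 (Julia): course_id=4 -> matches Statistics
  - enrollment 5 (Leo): course_id=NULL, no match -> kept with NULL
  - enrollment 6 (Victor): course_id=NULL, no match -> kept with NULL
  - enrollment 7 (Beth): course_id=1 -> matches Algebra
  - enrollment 8 (Chris): course_id=2 -> matches Networks
  - enrollment 9 (Xander): course_id=1 -> matches Algebra
All 9 rows appear; 2 have NULL course.

SQL:
SELECT a.student, b.title AS course
FROM enrollments a
LEFT JOIN courses b ON a.course_id = b.id

Result:
student | course    
--------+-----------
Alice   | Statistics
Eve     | Statistics
Carol   | Networks  
Julia   | Statistics
Leo     | NULL      
Victor  | NULL      
Beth    | Algebra   
Chris   | Networks  
Xander  | Algebra   


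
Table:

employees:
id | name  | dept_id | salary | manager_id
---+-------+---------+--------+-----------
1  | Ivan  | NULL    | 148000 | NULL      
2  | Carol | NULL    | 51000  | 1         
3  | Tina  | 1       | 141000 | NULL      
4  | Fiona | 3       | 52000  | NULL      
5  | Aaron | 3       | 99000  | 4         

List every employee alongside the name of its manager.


This is a self-join: employees is joined to a second copy of itself, matching each row's manager_id to another row's id. Use LEFT JOIN so rows with manager_id=NULL are kept.
  - employee 1 (Ivan): manager_id=NULL -> NULL
  - employee 2 (Carol): manager_id=1 -> Ivan
  - employee 3 (Tina): manager_id=NULL -> NULL
  - employee 4 (Fiona): manager_id=NULL -> NULL
  - employee 5 (Aaron): manager_id=4 -> Fiona

SQL:
SELECT a.name AS item, b.name AS manager
FROM employees a
LEFT JOIN employees b ON a.manager_id = b.id

Result:
item  | manager
------+--------
Ivan  | NULL   
Carol | Ivan   
Tina  | NULL   
Fiona | NULL   
Aaron | Fiona  


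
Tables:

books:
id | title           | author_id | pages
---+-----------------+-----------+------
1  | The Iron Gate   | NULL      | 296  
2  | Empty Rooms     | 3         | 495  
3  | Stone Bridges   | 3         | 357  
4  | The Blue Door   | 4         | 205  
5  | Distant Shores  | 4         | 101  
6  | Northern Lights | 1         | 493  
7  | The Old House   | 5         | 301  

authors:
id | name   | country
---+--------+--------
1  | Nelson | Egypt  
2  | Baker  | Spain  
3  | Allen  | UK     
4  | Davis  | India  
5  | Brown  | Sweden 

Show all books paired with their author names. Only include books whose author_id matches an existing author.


INNER JOIN keeps only books rows whose author_id matches an id in authors. Walk through each book:
  - book 1 (The Iron Gate): author_id=NULL, no match -> dropped
  - book 2 (Empty Rooms): author_id=3 -> matches Allen
  - book 3 (Stone Bridges): author_id=3 -> matches Allen
  - book 4 (The Blue Door): author_id=4 -> matches Davis
  - book 5 (Distant Shores): author_id=4 -> matches Davis
  - book 6 (Northern Lights): author_id=1 -> matches Nelson
  - book 7 (The Old House): author_id=5 -> matches Brown
So 1 of 7 rows is dropped.

SQL:
SELECT a.title, b.name AS author
FROM books a
INNER JOIN authors b ON a.author_id = b.id

Result:
title           | author
----------------+-------
Empty Rooms     | Allen 
Stone Bridges   | Allen 
The Blue Door   | Davis 
Distant Shores  | Davis 
Northern Lights | Nelson
The Old House   | Brown 


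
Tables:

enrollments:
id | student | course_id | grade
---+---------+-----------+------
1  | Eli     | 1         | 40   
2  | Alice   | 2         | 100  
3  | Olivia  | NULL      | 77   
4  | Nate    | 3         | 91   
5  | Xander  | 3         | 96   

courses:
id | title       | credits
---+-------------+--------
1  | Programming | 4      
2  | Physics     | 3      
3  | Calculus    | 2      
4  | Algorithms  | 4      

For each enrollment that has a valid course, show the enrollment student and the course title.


INNER JOIN keeps only enrollments rows whose course_id matches an id in courses. Walk through each enrollment:
  - enrollment 1 (Eli): course_id=1 -> matches Programming
  - enrollment 2 (Alice): course_id=2 -> matches Physics
  - enrollment 3 (Olivia): course_id=NULL, no match -> dropped
  - enrollment 4 (Nate): course_id=3 -> matches Calculus
  - enrollment 5 (Xander): course_id=3 -> matches Calculus
So 1 of 5 rows is dropped.

SQL:
SELECT a.student, b.title AS course
FROM enrollments a
INNER JOIN courses b ON a.course_id = b.id

Result:
student | course     
--------+------------
Eli     | Programming
Alice   | Physics    
Nate    | Calculus   
Xander  | Calculus   
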